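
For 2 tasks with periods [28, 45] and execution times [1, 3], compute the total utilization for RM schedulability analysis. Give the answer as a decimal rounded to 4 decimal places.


Compute individual utilizations (exact fractions):
  Task 1: C/T = 1/28 (approx. 0.0357)
  Task 2: C/T = 3/45 = 1/15 (approx. 0.0667)
Total utilization U = 1/28 + 1/15 = 43/420
Rounded to 4 decimal places: U = 0.1024
RM (Liu & Layland) bound for 2 tasks = 0.828427; compare with U = 43/420 (approx. 0.102381)
U <= bound, so schedulable by RM sufficient condition.

0.1024


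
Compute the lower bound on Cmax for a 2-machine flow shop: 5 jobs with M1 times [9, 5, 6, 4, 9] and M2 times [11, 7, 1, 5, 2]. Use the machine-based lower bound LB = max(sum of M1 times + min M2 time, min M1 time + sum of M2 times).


LB1 = sum(M1 times) + min(M2 times) = 33 + 1 = 34
LB2 = min(M1 times) + sum(M2 times) = 4 + 26 = 30
Lower bound = max(LB1, LB2) = max(34, 30) = 34

34


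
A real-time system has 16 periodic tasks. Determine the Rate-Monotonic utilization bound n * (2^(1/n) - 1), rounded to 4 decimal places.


Compute 2^(1/16) = 1.0442737824
Subtract 1: 1.0442737824 - 1 = 0.0442737824
Multiply by n: 16 * 0.0442737824 = 0.7083805184
Round to 4 dp: 0.7084

0.7084


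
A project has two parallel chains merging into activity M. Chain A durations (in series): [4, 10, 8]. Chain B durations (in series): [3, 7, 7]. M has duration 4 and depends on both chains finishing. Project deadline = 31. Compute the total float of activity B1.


Forward pass: ES(B1) = sum of predecessors on chain B = 0
EF = ES + duration = 0 + 3 = 3
Backward pass: LF(M) = deadline = 31; LS(M) = 31 - 4 = 27
LF(B1) = LS(M) - sum(successors on chain B) = 27 - 14 = 13
LS = LF - duration = 13 - 3 = 10
Total float = LS - ES = 10 - 0 = 10

10


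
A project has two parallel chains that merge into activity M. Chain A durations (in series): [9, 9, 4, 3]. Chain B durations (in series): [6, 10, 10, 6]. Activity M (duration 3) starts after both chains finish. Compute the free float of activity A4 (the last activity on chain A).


ES(A4) = sum of predecessors on chain A = 22
EF(A4) = ES + duration = 22 + 3 = 25
Successor of A4 is M. ES(M) = max(sum(A), sum(B)) = max(25, 32) = 32
Free float = ES(successor) - EF(current) = 32 - 25 = 7

7


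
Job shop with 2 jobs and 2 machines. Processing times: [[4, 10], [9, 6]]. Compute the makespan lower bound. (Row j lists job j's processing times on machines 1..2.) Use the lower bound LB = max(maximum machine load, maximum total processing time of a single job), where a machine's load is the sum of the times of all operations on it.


Machine loads:
  Machine 1: 4 + 9 = 13
  Machine 2: 10 + 6 = 16
Max machine load = 16
Job totals:
  Job 1: 14
  Job 2: 15
Max job total = 15
Lower bound = max(16, 15) = 16

16


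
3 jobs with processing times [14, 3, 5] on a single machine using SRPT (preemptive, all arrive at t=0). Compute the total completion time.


Since all jobs arrive at t=0, SRPT equals SPT ordering.
SPT order: [3, 5, 14]
Completion times:
  Job 1: p=3, C=3
  Job 2: p=5, C=8
  Job 3: p=14, C=22
Total completion time = 3 + 8 + 22 = 33

33


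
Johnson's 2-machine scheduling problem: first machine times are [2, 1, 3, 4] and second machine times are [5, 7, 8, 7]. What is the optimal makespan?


Apply Johnson's rule:
  Group 1 (a <= b): [(2, 1, 7), (1, 2, 5), (3, 3, 8), (4, 4, 7)]
  Group 2 (a > b): []
Optimal job order: [2, 1, 3, 4]
Schedule:
  Job 2: M1 done at 1, M2 done at 8
  Job 1: M1 done at 3, M2 done at 13
  Job 3: M1 done at 6, M2 done at 21
  Job 4: M1 done at 10, M2 done at 28
Makespan = 28

28


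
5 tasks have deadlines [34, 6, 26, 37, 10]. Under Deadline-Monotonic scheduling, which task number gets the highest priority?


Sort tasks by relative deadline (ascending):
  Task 2: deadline = 6
  Task 5: deadline = 10
  Task 3: deadline = 26
  Task 1: deadline = 34
  Task 4: deadline = 37
Priority order (highest first): [2, 5, 3, 1, 4]
Highest priority task = 2

2


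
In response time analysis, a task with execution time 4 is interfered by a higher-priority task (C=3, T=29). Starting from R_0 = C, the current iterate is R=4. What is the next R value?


R_next = C + ceil(R_prev / T_hp) * C_hp
ceil(4 / 29) = ceil(0.1379) = 1
Interference = 1 * 3 = 3
R_next = 4 + 3 = 7

7


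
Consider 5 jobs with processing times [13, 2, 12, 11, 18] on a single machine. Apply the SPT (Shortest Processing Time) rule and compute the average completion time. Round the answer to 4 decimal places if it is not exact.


Sort jobs by processing time (SPT order): [2, 11, 12, 13, 18]
Compute completion times sequentially:
  Job 1: processing = 2, completes at 2
  Job 2: processing = 11, completes at 13
  Job 3: processing = 12, completes at 25
  Job 4: processing = 13, completes at 38
  Job 5: processing = 18, completes at 56
Sum of completion times = 134
Average completion time = 134/5 = 26.8

26.8


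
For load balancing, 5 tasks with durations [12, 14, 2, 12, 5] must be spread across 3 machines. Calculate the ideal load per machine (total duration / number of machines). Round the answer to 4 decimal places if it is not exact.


Total processing time = 12 + 14 + 2 + 12 + 5 = 45
Number of machines = 3
Ideal balanced load = 45 / 3 = 15.0

15.0


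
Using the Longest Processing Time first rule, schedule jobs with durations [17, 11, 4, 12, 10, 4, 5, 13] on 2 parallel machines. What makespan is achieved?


Sort jobs in decreasing order (LPT): [17, 13, 12, 11, 10, 5, 4, 4]
Assign each job to the least loaded machine:
  Machine 1: jobs [17, 11, 5, 4], load = 37
  Machine 2: jobs [13, 12, 10, 4], load = 39
Makespan = max load = 39

39


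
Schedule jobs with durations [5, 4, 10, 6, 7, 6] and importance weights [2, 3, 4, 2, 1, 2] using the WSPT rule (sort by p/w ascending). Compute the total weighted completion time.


Compute p/w ratios and sort ascending (WSPT): [(4, 3), (5, 2), (10, 4), (6, 2), (6, 2), (7, 1)]
Compute weighted completion times:
  Job (p=4,w=3): C=4, w*C=3*4=12
  Job (p=5,w=2): C=9, w*C=2*9=18
  Job (p=10,w=4): C=19, w*C=4*19=76
  Job (p=6,w=2): C=25, w*C=2*25=50
  Job (p=6,w=2): C=31, w*C=2*31=62
  Job (p=7,w=1): C=38, w*C=1*38=38
Total weighted completion time = 256

256


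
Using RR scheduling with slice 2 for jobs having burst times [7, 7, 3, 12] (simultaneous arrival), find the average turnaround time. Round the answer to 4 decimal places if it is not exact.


Time quantum = 2
Execution trace:
  J1 runs 2 units, time = 2
  J2 runs 2 units, time = 4
  J3 runs 2 units, time = 6
  J4 runs 2 units, time = 8
  J1 runs 2 units, time = 10
  J2 runs 2 units, time = 12
  J3 runs 1 units, time = 13
  J4 runs 2 units, time = 15
  J1 runs 2 units, time = 17
  J2 runs 2 units, time = 19
  J4 runs 2 units, time = 21
  J1 runs 1 units, time = 22
  J2 runs 1 units, time = 23
  J4 runs 2 units, time = 25
  J4 runs 2 units, time = 27
  J4 runs 2 units, time = 29
Finish times: [22, 23, 13, 29]
Average turnaround = 87/4 = 21.75

21.75


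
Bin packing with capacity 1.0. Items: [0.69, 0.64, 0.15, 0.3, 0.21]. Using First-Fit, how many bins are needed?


Place items sequentially using First-Fit:
  Item 0.69 -> new Bin 1
  Item 0.64 -> new Bin 2
  Item 0.15 -> Bin 1 (now 0.84)
  Item 0.3 -> Bin 2 (now 0.94)
  Item 0.21 -> new Bin 3
Total bins used = 3

3


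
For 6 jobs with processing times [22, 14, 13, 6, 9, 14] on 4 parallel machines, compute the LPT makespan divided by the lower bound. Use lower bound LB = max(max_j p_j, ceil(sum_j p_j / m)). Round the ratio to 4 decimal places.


LPT order: [22, 14, 14, 13, 9, 6]
Machine loads after assignment: [22, 20, 14, 22]
LPT makespan = 22
Lower bound = max(max_job, ceil(total/4)) = max(22, 20) = 22
Ratio = 22 / 22 = 1.0

1.0


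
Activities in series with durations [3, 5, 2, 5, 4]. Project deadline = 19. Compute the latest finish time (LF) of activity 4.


LF(activity 4) = deadline - sum of successor durations
Successors: activities 5 through 5 with durations [4]
Sum of successor durations = 4
LF = 19 - 4 = 15

15


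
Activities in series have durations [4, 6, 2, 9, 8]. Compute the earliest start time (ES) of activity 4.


Activity 4 starts after activities 1 through 3 complete.
Predecessor durations: [4, 6, 2]
ES = 4 + 6 + 2 = 12

12


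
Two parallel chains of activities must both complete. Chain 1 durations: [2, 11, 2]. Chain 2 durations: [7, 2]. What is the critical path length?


Path A total = 2 + 11 + 2 = 15
Path B total = 7 + 2 = 9
Critical path = longest path = max(15, 9) = 15

15


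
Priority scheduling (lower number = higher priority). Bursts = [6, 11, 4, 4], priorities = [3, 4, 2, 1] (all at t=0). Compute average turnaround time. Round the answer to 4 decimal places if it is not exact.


Sort by priority (ascending = highest first):
Order: [(1, 4), (2, 4), (3, 6), (4, 11)]
Completion times:
  Priority 1, burst=4, C=4
  Priority 2, burst=4, C=8
  Priority 3, burst=6, C=14
  Priority 4, burst=11, C=25
Average turnaround = 51/4 = 12.75

12.75


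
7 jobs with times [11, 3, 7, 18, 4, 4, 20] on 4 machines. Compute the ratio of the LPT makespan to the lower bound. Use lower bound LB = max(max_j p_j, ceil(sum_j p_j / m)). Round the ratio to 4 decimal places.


LPT order: [20, 18, 11, 7, 4, 4, 3]
Machine loads after assignment: [20, 18, 15, 14]
LPT makespan = 20
Lower bound = max(max_job, ceil(total/4)) = max(20, 17) = 20
Ratio = 20 / 20 = 1.0

1.0


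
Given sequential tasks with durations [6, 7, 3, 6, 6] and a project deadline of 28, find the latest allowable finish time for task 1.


LF(activity 1) = deadline - sum of successor durations
Successors: activities 2 through 5 with durations [7, 3, 6, 6]
Sum of successor durations = 22
LF = 28 - 22 = 6

6


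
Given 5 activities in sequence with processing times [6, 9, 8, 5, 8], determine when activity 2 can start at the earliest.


Activity 2 starts after activities 1 through 1 complete.
Predecessor durations: [6]
ES = 6 = 6

6


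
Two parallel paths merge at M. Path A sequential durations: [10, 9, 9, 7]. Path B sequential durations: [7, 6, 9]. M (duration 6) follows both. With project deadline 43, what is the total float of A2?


Forward pass: ES(A2) = sum of predecessors on chain A = 10
EF = ES + duration = 10 + 9 = 19
Backward pass: LF(M) = deadline = 43; LS(M) = 43 - 6 = 37
LF(A2) = LS(M) - sum(successors on chain A) = 37 - 16 = 21
LS = LF - duration = 21 - 9 = 12
Total float = LS - ES = 12 - 10 = 2

2


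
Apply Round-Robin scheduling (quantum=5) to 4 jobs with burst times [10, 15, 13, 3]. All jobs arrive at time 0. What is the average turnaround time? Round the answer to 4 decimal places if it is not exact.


Time quantum = 5
Execution trace:
  J1 runs 5 units, time = 5
  J2 runs 5 units, time = 10
  J3 runs 5 units, time = 15
  J4 runs 3 units, time = 18
  J1 runs 5 units, time = 23
  J2 runs 5 units, time = 28
  J3 runs 5 units, time = 33
  J2 runs 5 units, time = 38
  J3 runs 3 units, time = 41
Finish times: [23, 38, 41, 18]
Average turnaround = 120/4 = 30.0

30.0


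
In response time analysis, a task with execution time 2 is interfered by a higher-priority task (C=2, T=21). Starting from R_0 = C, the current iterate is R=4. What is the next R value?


R_next = C + ceil(R_prev / T_hp) * C_hp
ceil(4 / 21) = ceil(0.1905) = 1
Interference = 1 * 2 = 2
R_next = 2 + 2 = 4
R_next = R_prev, so the iteration has converged (response time = 4).

4


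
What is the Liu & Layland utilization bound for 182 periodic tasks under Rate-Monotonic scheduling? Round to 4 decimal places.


Compute 2^(1/182) = 1.0038157625
Subtract 1: 1.0038157625 - 1 = 0.0038157625
Multiply by n: 182 * 0.0038157625 = 0.6944687750
Round to 4 dp: 0.6945

0.6945


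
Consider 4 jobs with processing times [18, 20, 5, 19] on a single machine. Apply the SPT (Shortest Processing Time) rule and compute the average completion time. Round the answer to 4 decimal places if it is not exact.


Sort jobs by processing time (SPT order): [5, 18, 19, 20]
Compute completion times sequentially:
  Job 1: processing = 5, completes at 5
  Job 2: processing = 18, completes at 23
  Job 3: processing = 19, completes at 42
  Job 4: processing = 20, completes at 62
Sum of completion times = 132
Average completion time = 132/4 = 33.0

33.0


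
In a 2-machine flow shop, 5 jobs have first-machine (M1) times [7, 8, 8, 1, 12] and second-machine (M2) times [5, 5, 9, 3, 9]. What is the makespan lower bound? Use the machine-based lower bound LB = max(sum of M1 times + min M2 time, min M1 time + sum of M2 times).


LB1 = sum(M1 times) + min(M2 times) = 36 + 3 = 39
LB2 = min(M1 times) + sum(M2 times) = 1 + 31 = 32
Lower bound = max(LB1, LB2) = max(39, 32) = 39

39


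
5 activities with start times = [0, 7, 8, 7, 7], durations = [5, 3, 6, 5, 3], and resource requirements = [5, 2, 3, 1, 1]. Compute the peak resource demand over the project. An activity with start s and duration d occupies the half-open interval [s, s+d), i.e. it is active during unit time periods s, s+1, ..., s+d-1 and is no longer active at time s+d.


Each activity i is active on [start_i, start_i + duration_i).
Compute total resource usage per time slot:
  t=0: active resources = [5], total = 5
  t=1: active resources = [5], total = 5
  t=2: active resources = [5], total = 5
  t=3: active resources = [5], total = 5
  t=4: active resources = [5], total = 5
  t=5: active resources = [], total = 0
  t=6: active resources = [], total = 0
  t=7: active resources = [2, 1, 1], total = 4
  t=8: active resources = [2, 3, 1, 1], total = 7
  t=9: active resources = [2, 3, 1, 1], total = 7
  t=10: active resources = [3, 1], total = 4
  t=11: active resources = [3, 1], total = 4
  t=12: active resources = [3], total = 3
  t=13: active resources = [3], total = 3
Peak resource demand = 7

7


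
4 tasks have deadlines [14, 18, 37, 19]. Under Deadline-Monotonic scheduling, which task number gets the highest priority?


Sort tasks by relative deadline (ascending):
  Task 1: deadline = 14
  Task 2: deadline = 18
  Task 4: deadline = 19
  Task 3: deadline = 37
Priority order (highest first): [1, 2, 4, 3]
Highest priority task = 1

1


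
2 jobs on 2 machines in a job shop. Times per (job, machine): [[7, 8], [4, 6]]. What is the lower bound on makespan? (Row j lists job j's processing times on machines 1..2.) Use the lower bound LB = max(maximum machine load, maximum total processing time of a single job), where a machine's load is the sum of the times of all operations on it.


Machine loads:
  Machine 1: 7 + 4 = 11
  Machine 2: 8 + 6 = 14
Max machine load = 14
Job totals:
  Job 1: 15
  Job 2: 10
Max job total = 15
Lower bound = max(14, 15) = 15

15


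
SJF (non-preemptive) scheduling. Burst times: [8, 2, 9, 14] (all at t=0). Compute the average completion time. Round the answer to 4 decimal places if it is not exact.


SJF order (ascending): [2, 8, 9, 14]
Completion times:
  Job 1: burst=2, C=2
  Job 2: burst=8, C=10
  Job 3: burst=9, C=19
  Job 4: burst=14, C=33
Average completion = 64/4 = 16.0

16.0


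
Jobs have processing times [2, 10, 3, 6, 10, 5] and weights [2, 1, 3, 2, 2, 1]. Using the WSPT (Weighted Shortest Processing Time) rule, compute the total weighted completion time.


Compute p/w ratios and sort ascending (WSPT): [(2, 2), (3, 3), (6, 2), (10, 2), (5, 1), (10, 1)]
Compute weighted completion times:
  Job (p=2,w=2): C=2, w*C=2*2=4
  Job (p=3,w=3): C=5, w*C=3*5=15
  Job (p=6,w=2): C=11, w*C=2*11=22
  Job (p=10,w=2): C=21, w*C=2*21=42
  Job (p=5,w=1): C=26, w*C=1*26=26
  Job (p=10,w=1): C=36, w*C=1*36=36
Total weighted completion time = 145

145


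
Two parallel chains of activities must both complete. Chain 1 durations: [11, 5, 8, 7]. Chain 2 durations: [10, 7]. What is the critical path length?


Path A total = 11 + 5 + 8 + 7 = 31
Path B total = 10 + 7 = 17
Critical path = longest path = max(31, 17) = 31

31


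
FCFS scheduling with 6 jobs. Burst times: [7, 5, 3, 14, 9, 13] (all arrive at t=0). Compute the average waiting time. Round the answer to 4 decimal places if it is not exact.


FCFS order (as given): [7, 5, 3, 14, 9, 13]
Waiting times:
  Job 1: wait = 0
  Job 2: wait = 7
  Job 3: wait = 12
  Job 4: wait = 15
  Job 5: wait = 29
  Job 6: wait = 38
Sum of waiting times = 101
Average waiting time = 101/6 = 16.8333

16.8333


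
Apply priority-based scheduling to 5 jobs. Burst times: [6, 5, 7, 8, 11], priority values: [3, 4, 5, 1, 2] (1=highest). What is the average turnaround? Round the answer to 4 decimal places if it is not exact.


Sort by priority (ascending = highest first):
Order: [(1, 8), (2, 11), (3, 6), (4, 5), (5, 7)]
Completion times:
  Priority 1, burst=8, C=8
  Priority 2, burst=11, C=19
  Priority 3, burst=6, C=25
  Priority 4, burst=5, C=30
  Priority 5, burst=7, C=37
Average turnaround = 119/5 = 23.8

23.8


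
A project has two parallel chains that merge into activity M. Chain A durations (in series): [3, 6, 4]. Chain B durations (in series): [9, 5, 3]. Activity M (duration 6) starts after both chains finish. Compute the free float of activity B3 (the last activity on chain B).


ES(B3) = sum of predecessors on chain B = 14
EF(B3) = ES + duration = 14 + 3 = 17
Successor of B3 is M. ES(M) = max(sum(A), sum(B)) = max(13, 17) = 17
Free float = ES(successor) - EF(current) = 17 - 17 = 0

0


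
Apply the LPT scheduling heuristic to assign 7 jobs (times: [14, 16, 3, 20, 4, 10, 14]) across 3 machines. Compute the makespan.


Sort jobs in decreasing order (LPT): [20, 16, 14, 14, 10, 4, 3]
Assign each job to the least loaded machine:
  Machine 1: jobs [20, 4, 3], load = 27
  Machine 2: jobs [16, 10], load = 26
  Machine 3: jobs [14, 14], load = 28
Makespan = max load = 28

28


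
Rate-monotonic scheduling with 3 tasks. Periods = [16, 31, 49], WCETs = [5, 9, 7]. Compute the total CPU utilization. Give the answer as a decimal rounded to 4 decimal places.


Compute individual utilizations (exact fractions):
  Task 1: C/T = 5/16 (approx. 0.3125)
  Task 2: C/T = 9/31 (approx. 0.2903)
  Task 3: C/T = 7/49 = 1/7 (approx. 0.1429)
Total utilization U = 5/16 + 9/31 + 1/7 = 2589/3472
Rounded to 4 decimal places: U = 0.7457
RM (Liu & Layland) bound for 3 tasks = 0.779763; compare with U = 2589/3472 (approx. 0.745680)
U <= bound, so schedulable by RM sufficient condition.

0.7457


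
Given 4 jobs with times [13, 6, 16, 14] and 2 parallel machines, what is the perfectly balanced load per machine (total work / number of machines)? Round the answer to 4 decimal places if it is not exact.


Total processing time = 13 + 6 + 16 + 14 = 49
Number of machines = 2
Ideal balanced load = 49 / 2 = 24.5

24.5


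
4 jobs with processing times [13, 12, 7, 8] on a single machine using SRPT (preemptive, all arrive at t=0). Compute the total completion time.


Since all jobs arrive at t=0, SRPT equals SPT ordering.
SPT order: [7, 8, 12, 13]
Completion times:
  Job 1: p=7, C=7
  Job 2: p=8, C=15
  Job 3: p=12, C=27
  Job 4: p=13, C=40
Total completion time = 7 + 15 + 27 + 40 = 89

89


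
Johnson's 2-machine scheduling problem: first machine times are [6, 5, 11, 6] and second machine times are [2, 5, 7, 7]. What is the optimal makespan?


Apply Johnson's rule:
  Group 1 (a <= b): [(2, 5, 5), (4, 6, 7)]
  Group 2 (a > b): [(3, 11, 7), (1, 6, 2)]
Optimal job order: [2, 4, 3, 1]
Schedule:
  Job 2: M1 done at 5, M2 done at 10
  Job 4: M1 done at 11, M2 done at 18
  Job 3: M1 done at 22, M2 done at 29
  Job 1: M1 done at 28, M2 done at 31
Makespan = 31

31


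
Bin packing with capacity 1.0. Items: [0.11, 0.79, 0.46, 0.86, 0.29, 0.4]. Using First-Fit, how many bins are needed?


Place items sequentially using First-Fit:
  Item 0.11 -> new Bin 1
  Item 0.79 -> Bin 1 (now 0.9)
  Item 0.46 -> new Bin 2
  Item 0.86 -> new Bin 3
  Item 0.29 -> Bin 2 (now 0.75)
  Item 0.4 -> new Bin 4
Total bins used = 4

4


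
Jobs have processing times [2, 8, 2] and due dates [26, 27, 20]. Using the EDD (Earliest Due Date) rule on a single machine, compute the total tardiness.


Sort by due date (EDD order): [(2, 20), (2, 26), (8, 27)]
Compute completion times and tardiness:
  Job 1: p=2, d=20, C=2, tardiness=max(0,2-20)=0
  Job 2: p=2, d=26, C=4, tardiness=max(0,4-26)=0
  Job 3: p=8, d=27, C=12, tardiness=max(0,12-27)=0
Total tardiness = 0

0


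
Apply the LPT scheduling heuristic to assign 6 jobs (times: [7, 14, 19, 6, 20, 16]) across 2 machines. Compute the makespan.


Sort jobs in decreasing order (LPT): [20, 19, 16, 14, 7, 6]
Assign each job to the least loaded machine:
  Machine 1: jobs [20, 14, 7], load = 41
  Machine 2: jobs [19, 16, 6], load = 41
Makespan = max load = 41

41


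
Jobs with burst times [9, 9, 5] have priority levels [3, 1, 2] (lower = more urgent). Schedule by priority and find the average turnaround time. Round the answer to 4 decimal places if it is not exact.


Sort by priority (ascending = highest first):
Order: [(1, 9), (2, 5), (3, 9)]
Completion times:
  Priority 1, burst=9, C=9
  Priority 2, burst=5, C=14
  Priority 3, burst=9, C=23
Average turnaround = 46/3 = 15.3333

15.3333


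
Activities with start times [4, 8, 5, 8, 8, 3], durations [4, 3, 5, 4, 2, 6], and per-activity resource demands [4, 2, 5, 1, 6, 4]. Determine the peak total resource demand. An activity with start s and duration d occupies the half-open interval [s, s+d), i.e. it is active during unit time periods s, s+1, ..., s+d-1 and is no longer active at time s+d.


Each activity i is active on [start_i, start_i + duration_i).
Compute total resource usage per time slot:
  t=0: active resources = [], total = 0
  t=1: active resources = [], total = 0
  t=2: active resources = [], total = 0
  t=3: active resources = [4], total = 4
  t=4: active resources = [4, 4], total = 8
  t=5: active resources = [4, 5, 4], total = 13
  t=6: active resources = [4, 5, 4], total = 13
  t=7: active resources = [4, 5, 4], total = 13
  t=8: active resources = [2, 5, 1, 6, 4], total = 18
  t=9: active resources = [2, 5, 1, 6], total = 14
  t=10: active resources = [2, 1], total = 3
  t=11: active resources = [1], total = 1
Peak resource demand = 18

18


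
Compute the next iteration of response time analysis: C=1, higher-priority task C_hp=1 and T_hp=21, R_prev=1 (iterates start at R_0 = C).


R_next = C + ceil(R_prev / T_hp) * C_hp
ceil(1 / 21) = ceil(0.0476) = 1
Interference = 1 * 1 = 1
R_next = 1 + 1 = 2

2


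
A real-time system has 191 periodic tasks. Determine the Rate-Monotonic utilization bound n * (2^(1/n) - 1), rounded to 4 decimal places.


Compute 2^(1/191) = 1.0036356358
Subtract 1: 1.0036356358 - 1 = 0.0036356358
Multiply by n: 191 * 0.0036356358 = 0.6944064378
Round to 4 dp: 0.6944

0.6944


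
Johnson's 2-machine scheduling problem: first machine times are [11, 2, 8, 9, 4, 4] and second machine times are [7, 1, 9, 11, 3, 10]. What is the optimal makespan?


Apply Johnson's rule:
  Group 1 (a <= b): [(6, 4, 10), (3, 8, 9), (4, 9, 11)]
  Group 2 (a > b): [(1, 11, 7), (5, 4, 3), (2, 2, 1)]
Optimal job order: [6, 3, 4, 1, 5, 2]
Schedule:
  Job 6: M1 done at 4, M2 done at 14
  Job 3: M1 done at 12, M2 done at 23
  Job 4: M1 done at 21, M2 done at 34
  Job 1: M1 done at 32, M2 done at 41
  Job 5: M1 done at 36, M2 done at 44
  Job 2: M1 done at 38, M2 done at 45
Makespan = 45

45


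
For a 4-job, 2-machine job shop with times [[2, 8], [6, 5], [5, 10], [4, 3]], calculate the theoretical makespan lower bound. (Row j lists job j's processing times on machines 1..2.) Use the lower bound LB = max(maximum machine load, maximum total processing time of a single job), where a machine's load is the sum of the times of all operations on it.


Machine loads:
  Machine 1: 2 + 6 + 5 + 4 = 17
  Machine 2: 8 + 5 + 10 + 3 = 26
Max machine load = 26
Job totals:
  Job 1: 10
  Job 2: 11
  Job 3: 15
  Job 4: 7
Max job total = 15
Lower bound = max(26, 15) = 26

26


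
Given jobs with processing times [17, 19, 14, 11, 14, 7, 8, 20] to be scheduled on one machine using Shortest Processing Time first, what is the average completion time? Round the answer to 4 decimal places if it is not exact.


Sort jobs by processing time (SPT order): [7, 8, 11, 14, 14, 17, 19, 20]
Compute completion times sequentially:
  Job 1: processing = 7, completes at 7
  Job 2: processing = 8, completes at 15
  Job 3: processing = 11, completes at 26
  Job 4: processing = 14, completes at 40
  Job 5: processing = 14, completes at 54
  Job 6: processing = 17, completes at 71
  Job 7: processing = 19, completes at 90
  Job 8: processing = 20, completes at 110
Sum of completion times = 413
Average completion time = 413/8 = 51.625

51.625


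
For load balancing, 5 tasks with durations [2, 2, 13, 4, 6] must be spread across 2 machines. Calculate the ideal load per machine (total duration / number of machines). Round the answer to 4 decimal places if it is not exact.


Total processing time = 2 + 2 + 13 + 4 + 6 = 27
Number of machines = 2
Ideal balanced load = 27 / 2 = 13.5

13.5


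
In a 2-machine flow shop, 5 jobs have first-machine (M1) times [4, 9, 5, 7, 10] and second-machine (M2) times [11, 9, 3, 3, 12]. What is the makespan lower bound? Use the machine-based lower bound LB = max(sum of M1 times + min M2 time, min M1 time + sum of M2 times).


LB1 = sum(M1 times) + min(M2 times) = 35 + 3 = 38
LB2 = min(M1 times) + sum(M2 times) = 4 + 38 = 42
Lower bound = max(LB1, LB2) = max(38, 42) = 42

42


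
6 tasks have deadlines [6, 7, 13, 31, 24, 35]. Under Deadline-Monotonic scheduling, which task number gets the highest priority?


Sort tasks by relative deadline (ascending):
  Task 1: deadline = 6
  Task 2: deadline = 7
  Task 3: deadline = 13
  Task 5: deadline = 24
  Task 4: deadline = 31
  Task 6: deadline = 35
Priority order (highest first): [1, 2, 3, 5, 4, 6]
Highest priority task = 1

1


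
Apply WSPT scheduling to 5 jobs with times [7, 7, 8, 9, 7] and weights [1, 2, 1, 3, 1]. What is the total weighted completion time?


Compute p/w ratios and sort ascending (WSPT): [(9, 3), (7, 2), (7, 1), (7, 1), (8, 1)]
Compute weighted completion times:
  Job (p=9,w=3): C=9, w*C=3*9=27
  Job (p=7,w=2): C=16, w*C=2*16=32
  Job (p=7,w=1): C=23, w*C=1*23=23
  Job (p=7,w=1): C=30, w*C=1*30=30
  Job (p=8,w=1): C=38, w*C=1*38=38
Total weighted completion time = 150

150


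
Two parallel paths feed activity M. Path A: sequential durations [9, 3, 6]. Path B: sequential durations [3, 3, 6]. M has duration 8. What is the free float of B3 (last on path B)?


ES(B3) = sum of predecessors on chain B = 6
EF(B3) = ES + duration = 6 + 6 = 12
Successor of B3 is M. ES(M) = max(sum(A), sum(B)) = max(18, 12) = 18
Free float = ES(successor) - EF(current) = 18 - 12 = 6

6


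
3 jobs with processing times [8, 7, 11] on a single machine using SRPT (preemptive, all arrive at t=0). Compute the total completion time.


Since all jobs arrive at t=0, SRPT equals SPT ordering.
SPT order: [7, 8, 11]
Completion times:
  Job 1: p=7, C=7
  Job 2: p=8, C=15
  Job 3: p=11, C=26
Total completion time = 7 + 15 + 26 = 48

48


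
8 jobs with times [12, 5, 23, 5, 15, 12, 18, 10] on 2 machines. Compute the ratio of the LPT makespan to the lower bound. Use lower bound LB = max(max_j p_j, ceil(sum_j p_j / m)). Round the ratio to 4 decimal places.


LPT order: [23, 18, 15, 12, 12, 10, 5, 5]
Machine loads after assignment: [50, 50]
LPT makespan = 50
Lower bound = max(max_job, ceil(total/2)) = max(23, 50) = 50
Ratio = 50 / 50 = 1.0

1.0


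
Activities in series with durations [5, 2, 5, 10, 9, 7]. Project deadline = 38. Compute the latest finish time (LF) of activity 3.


LF(activity 3) = deadline - sum of successor durations
Successors: activities 4 through 6 with durations [10, 9, 7]
Sum of successor durations = 26
LF = 38 - 26 = 12

12


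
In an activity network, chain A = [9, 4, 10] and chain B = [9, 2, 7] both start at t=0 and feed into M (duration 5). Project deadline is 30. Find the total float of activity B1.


Forward pass: ES(B1) = sum of predecessors on chain B = 0
EF = ES + duration = 0 + 9 = 9
Backward pass: LF(M) = deadline = 30; LS(M) = 30 - 5 = 25
LF(B1) = LS(M) - sum(successors on chain B) = 25 - 9 = 16
LS = LF - duration = 16 - 9 = 7
Total float = LS - ES = 7 - 0 = 7

7


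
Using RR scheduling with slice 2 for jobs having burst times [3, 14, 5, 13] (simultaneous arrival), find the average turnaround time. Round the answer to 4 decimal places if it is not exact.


Time quantum = 2
Execution trace:
  J1 runs 2 units, time = 2
  J2 runs 2 units, time = 4
  J3 runs 2 units, time = 6
  J4 runs 2 units, time = 8
  J1 runs 1 units, time = 9
  J2 runs 2 units, time = 11
  J3 runs 2 units, time = 13
  J4 runs 2 units, time = 15
  J2 runs 2 units, time = 17
  J3 runs 1 units, time = 18
  J4 runs 2 units, time = 20
  J2 runs 2 units, time = 22
  J4 runs 2 units, time = 24
  J2 runs 2 units, time = 26
  J4 runs 2 units, time = 28
  J2 runs 2 units, time = 30
  J4 runs 2 units, time = 32
  J2 runs 2 units, time = 34
  J4 runs 1 units, time = 35
Finish times: [9, 34, 18, 35]
Average turnaround = 96/4 = 24.0

24.0


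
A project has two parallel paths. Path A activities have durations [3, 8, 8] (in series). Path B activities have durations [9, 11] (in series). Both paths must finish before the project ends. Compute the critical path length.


Path A total = 3 + 8 + 8 = 19
Path B total = 9 + 11 = 20
Critical path = longest path = max(19, 20) = 20

20


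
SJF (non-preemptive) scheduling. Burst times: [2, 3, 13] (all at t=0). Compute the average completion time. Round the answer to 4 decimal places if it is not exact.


SJF order (ascending): [2, 3, 13]
Completion times:
  Job 1: burst=2, C=2
  Job 2: burst=3, C=5
  Job 3: burst=13, C=18
Average completion = 25/3 = 8.3333

8.3333


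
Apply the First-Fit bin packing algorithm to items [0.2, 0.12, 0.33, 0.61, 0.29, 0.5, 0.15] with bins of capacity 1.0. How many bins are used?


Place items sequentially using First-Fit:
  Item 0.2 -> new Bin 1
  Item 0.12 -> Bin 1 (now 0.32)
  Item 0.33 -> Bin 1 (now 0.65)
  Item 0.61 -> new Bin 2
  Item 0.29 -> Bin 1 (now 0.94)
  Item 0.5 -> new Bin 3
  Item 0.15 -> Bin 2 (now 0.76)
Total bins used = 3

3


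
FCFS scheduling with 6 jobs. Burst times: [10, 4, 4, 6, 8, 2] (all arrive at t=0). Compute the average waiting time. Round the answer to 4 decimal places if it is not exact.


FCFS order (as given): [10, 4, 4, 6, 8, 2]
Waiting times:
  Job 1: wait = 0
  Job 2: wait = 10
  Job 3: wait = 14
  Job 4: wait = 18
  Job 5: wait = 24
  Job 6: wait = 32
Sum of waiting times = 98
Average waiting time = 98/6 = 16.3333

16.3333


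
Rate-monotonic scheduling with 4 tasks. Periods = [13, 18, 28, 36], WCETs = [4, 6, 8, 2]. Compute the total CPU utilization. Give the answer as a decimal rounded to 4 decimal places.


Compute individual utilizations (exact fractions):
  Task 1: C/T = 4/13 (approx. 0.3077)
  Task 2: C/T = 6/18 = 1/3 (approx. 0.3333)
  Task 3: C/T = 8/28 = 2/7 (approx. 0.2857)
  Task 4: C/T = 2/36 = 1/18 (approx. 0.0556)
Total utilization U = 4/13 + 1/3 + 2/7 + 1/18 = 1609/1638
Rounded to 4 decimal places: U = 0.9823
RM (Liu & Layland) bound for 4 tasks = 0.756828; compare with U = 1609/1638 (approx. 0.982295)
bound < U <= 1, so the RM sufficient condition is not met (inconclusive; an exact test such as response-time analysis is needed).

0.9823


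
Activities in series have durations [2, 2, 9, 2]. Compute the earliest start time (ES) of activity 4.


Activity 4 starts after activities 1 through 3 complete.
Predecessor durations: [2, 2, 9]
ES = 2 + 2 + 9 = 13

13


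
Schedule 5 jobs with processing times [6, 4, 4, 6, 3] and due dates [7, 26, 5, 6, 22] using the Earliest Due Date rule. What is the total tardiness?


Sort by due date (EDD order): [(4, 5), (6, 6), (6, 7), (3, 22), (4, 26)]
Compute completion times and tardiness:
  Job 1: p=4, d=5, C=4, tardiness=max(0,4-5)=0
  Job 2: p=6, d=6, C=10, tardiness=max(0,10-6)=4
  Job 3: p=6, d=7, C=16, tardiness=max(0,16-7)=9
  Job 4: p=3, d=22, C=19, tardiness=max(0,19-22)=0
  Job 5: p=4, d=26, C=23, tardiness=max(0,23-26)=0
Total tardiness = 13

13


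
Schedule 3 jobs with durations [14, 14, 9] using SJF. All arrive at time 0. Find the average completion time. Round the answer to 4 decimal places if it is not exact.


SJF order (ascending): [9, 14, 14]
Completion times:
  Job 1: burst=9, C=9
  Job 2: burst=14, C=23
  Job 3: burst=14, C=37
Average completion = 69/3 = 23.0

23.0


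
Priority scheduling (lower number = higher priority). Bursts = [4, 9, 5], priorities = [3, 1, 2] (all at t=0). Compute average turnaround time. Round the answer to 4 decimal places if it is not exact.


Sort by priority (ascending = highest first):
Order: [(1, 9), (2, 5), (3, 4)]
Completion times:
  Priority 1, burst=9, C=9
  Priority 2, burst=5, C=14
  Priority 3, burst=4, C=18
Average turnaround = 41/3 = 13.6667

13.6667


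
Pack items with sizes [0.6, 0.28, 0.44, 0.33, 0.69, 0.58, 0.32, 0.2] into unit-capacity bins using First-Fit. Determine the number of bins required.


Place items sequentially using First-Fit:
  Item 0.6 -> new Bin 1
  Item 0.28 -> Bin 1 (now 0.88)
  Item 0.44 -> new Bin 2
  Item 0.33 -> Bin 2 (now 0.77)
  Item 0.69 -> new Bin 3
  Item 0.58 -> new Bin 4
  Item 0.32 -> Bin 4 (now 0.9)
  Item 0.2 -> Bin 2 (now 0.97)
Total bins used = 4

4


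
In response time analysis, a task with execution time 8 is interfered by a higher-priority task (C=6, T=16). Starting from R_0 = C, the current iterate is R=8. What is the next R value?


R_next = C + ceil(R_prev / T_hp) * C_hp
ceil(8 / 16) = ceil(0.5) = 1
Interference = 1 * 6 = 6
R_next = 8 + 6 = 14

14


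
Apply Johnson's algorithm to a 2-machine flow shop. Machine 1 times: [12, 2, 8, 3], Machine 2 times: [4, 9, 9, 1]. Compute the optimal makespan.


Apply Johnson's rule:
  Group 1 (a <= b): [(2, 2, 9), (3, 8, 9)]
  Group 2 (a > b): [(1, 12, 4), (4, 3, 1)]
Optimal job order: [2, 3, 1, 4]
Schedule:
  Job 2: M1 done at 2, M2 done at 11
  Job 3: M1 done at 10, M2 done at 20
  Job 1: M1 done at 22, M2 done at 26
  Job 4: M1 done at 25, M2 done at 27
Makespan = 27

27


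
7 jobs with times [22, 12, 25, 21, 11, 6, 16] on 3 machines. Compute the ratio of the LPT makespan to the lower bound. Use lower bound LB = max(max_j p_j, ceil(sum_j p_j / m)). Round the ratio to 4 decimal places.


LPT order: [25, 22, 21, 16, 12, 11, 6]
Machine loads after assignment: [36, 40, 37]
LPT makespan = 40
Lower bound = max(max_job, ceil(total/3)) = max(25, 38) = 38
Ratio = 40 / 38 = 1.0526

1.0526


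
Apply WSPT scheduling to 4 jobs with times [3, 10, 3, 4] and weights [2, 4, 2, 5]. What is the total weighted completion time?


Compute p/w ratios and sort ascending (WSPT): [(4, 5), (3, 2), (3, 2), (10, 4)]
Compute weighted completion times:
  Job (p=4,w=5): C=4, w*C=5*4=20
  Job (p=3,w=2): C=7, w*C=2*7=14
  Job (p=3,w=2): C=10, w*C=2*10=20
  Job (p=10,w=4): C=20, w*C=4*20=80
Total weighted completion time = 134

134


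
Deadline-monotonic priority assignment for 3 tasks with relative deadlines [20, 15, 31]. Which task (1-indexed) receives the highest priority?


Sort tasks by relative deadline (ascending):
  Task 2: deadline = 15
  Task 1: deadline = 20
  Task 3: deadline = 31
Priority order (highest first): [2, 1, 3]
Highest priority task = 2

2


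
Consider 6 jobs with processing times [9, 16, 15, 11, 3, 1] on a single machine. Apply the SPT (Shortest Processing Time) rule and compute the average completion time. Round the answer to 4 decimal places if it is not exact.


Sort jobs by processing time (SPT order): [1, 3, 9, 11, 15, 16]
Compute completion times sequentially:
  Job 1: processing = 1, completes at 1
  Job 2: processing = 3, completes at 4
  Job 3: processing = 9, completes at 13
  Job 4: processing = 11, completes at 24
  Job 5: processing = 15, completes at 39
  Job 6: processing = 16, completes at 55
Sum of completion times = 136
Average completion time = 136/6 = 22.6667

22.6667


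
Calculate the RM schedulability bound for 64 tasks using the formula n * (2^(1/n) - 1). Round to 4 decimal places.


Compute 2^(1/64) = 1.0108892861
Subtract 1: 1.0108892861 - 1 = 0.0108892861
Multiply by n: 64 * 0.0108892861 = 0.6969143104
Round to 4 dp: 0.6969

0.6969


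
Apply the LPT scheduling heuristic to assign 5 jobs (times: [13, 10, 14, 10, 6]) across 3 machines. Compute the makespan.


Sort jobs in decreasing order (LPT): [14, 13, 10, 10, 6]
Assign each job to the least loaded machine:
  Machine 1: jobs [14], load = 14
  Machine 2: jobs [13, 6], load = 19
  Machine 3: jobs [10, 10], load = 20
Makespan = max load = 20

20


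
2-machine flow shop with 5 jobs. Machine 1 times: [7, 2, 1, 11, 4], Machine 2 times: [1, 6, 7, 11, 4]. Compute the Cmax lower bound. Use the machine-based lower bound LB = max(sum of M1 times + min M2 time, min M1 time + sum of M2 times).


LB1 = sum(M1 times) + min(M2 times) = 25 + 1 = 26
LB2 = min(M1 times) + sum(M2 times) = 1 + 29 = 30
Lower bound = max(LB1, LB2) = max(26, 30) = 30

30


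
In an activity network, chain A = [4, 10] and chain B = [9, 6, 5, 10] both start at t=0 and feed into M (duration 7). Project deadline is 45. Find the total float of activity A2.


Forward pass: ES(A2) = sum of predecessors on chain A = 4
EF = ES + duration = 4 + 10 = 14
Backward pass: LF(M) = deadline = 45; LS(M) = 45 - 7 = 38
LF(A2) = LS(M) - sum(successors on chain A) = 38 - 0 = 38
LS = LF - duration = 38 - 10 = 28
Total float = LS - ES = 28 - 4 = 24

24


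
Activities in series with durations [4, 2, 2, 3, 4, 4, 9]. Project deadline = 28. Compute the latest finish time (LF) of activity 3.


LF(activity 3) = deadline - sum of successor durations
Successors: activities 4 through 7 with durations [3, 4, 4, 9]
Sum of successor durations = 20
LF = 28 - 20 = 8

8


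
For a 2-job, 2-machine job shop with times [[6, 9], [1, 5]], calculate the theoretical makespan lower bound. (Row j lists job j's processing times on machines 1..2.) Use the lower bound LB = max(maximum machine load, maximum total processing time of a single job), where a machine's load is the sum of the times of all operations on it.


Machine loads:
  Machine 1: 6 + 1 = 7
  Machine 2: 9 + 5 = 14
Max machine load = 14
Job totals:
  Job 1: 15
  Job 2: 6
Max job total = 15
Lower bound = max(14, 15) = 15

15


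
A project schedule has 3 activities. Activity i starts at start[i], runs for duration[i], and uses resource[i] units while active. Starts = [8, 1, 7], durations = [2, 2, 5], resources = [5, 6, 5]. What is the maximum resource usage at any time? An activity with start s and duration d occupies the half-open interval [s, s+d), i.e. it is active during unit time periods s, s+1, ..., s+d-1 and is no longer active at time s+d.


Each activity i is active on [start_i, start_i + duration_i).
Compute total resource usage per time slot:
  t=0: active resources = [], total = 0
  t=1: active resources = [6], total = 6
  t=2: active resources = [6], total = 6
  t=3: active resources = [], total = 0
  t=4: active resources = [], total = 0
  t=5: active resources = [], total = 0
  t=6: active resources = [], total = 0
  t=7: active resources = [5], total = 5
  t=8: active resources = [5, 5], total = 10
  t=9: active resources = [5, 5], total = 10
  t=10: active resources = [5], total = 5
  t=11: active resources = [5], total = 5
Peak resource demand = 10

10


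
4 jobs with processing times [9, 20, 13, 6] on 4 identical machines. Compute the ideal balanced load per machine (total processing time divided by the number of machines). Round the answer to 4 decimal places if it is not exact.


Total processing time = 9 + 20 + 13 + 6 = 48
Number of machines = 4
Ideal balanced load = 48 / 4 = 12.0

12.0


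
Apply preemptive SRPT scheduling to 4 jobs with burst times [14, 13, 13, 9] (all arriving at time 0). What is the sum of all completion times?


Since all jobs arrive at t=0, SRPT equals SPT ordering.
SPT order: [9, 13, 13, 14]
Completion times:
  Job 1: p=9, C=9
  Job 2: p=13, C=22
  Job 3: p=13, C=35
  Job 4: p=14, C=49
Total completion time = 9 + 22 + 35 + 49 = 115

115
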